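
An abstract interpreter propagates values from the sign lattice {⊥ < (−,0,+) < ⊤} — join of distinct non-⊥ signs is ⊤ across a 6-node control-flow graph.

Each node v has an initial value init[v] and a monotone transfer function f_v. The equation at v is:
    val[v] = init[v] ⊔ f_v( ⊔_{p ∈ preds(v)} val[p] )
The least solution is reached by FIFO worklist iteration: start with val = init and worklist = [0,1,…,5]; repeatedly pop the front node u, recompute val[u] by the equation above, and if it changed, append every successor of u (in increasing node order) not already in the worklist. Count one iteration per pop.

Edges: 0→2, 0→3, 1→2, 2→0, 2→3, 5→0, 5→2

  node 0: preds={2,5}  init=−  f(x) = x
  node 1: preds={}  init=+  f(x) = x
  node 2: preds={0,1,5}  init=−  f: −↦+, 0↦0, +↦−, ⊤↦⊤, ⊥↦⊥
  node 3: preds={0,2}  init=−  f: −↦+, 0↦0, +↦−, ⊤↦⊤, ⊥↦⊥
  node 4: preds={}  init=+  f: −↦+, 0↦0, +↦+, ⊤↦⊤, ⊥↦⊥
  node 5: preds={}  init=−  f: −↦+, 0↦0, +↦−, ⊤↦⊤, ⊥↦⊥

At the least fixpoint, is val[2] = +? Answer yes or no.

Iteration log — 9 steps:
  step 1. node 0  ⊔preds=−  new=−  stable
  step 2. node 1  ⊔preds=⊥  new=+  stable
  step 3. node 2  ⊔preds=⊤  new=⊤  old=−  +wl: 0
  step 4. node 3  ⊔preds=⊤  new=⊤  old=−  +wl: 
  step 5. node 4  ⊔preds=⊥  new=+  stable
  step 6. node 5  ⊔preds=⊥  new=−  stable
  step 7. node 0  ⊔preds=⊤  new=⊤  old=−  +wl: 2,3
  step 8. node 2  ⊔preds=⊤  new=⊤  stable
  step 9. node 3  ⊔preds=⊤  new=⊤  stable

Least fixpoint reached:
  node 0: ⊤
  node 1: +
  node 2: ⊤
  node 3: ⊤
  node 4: +
  node 5: −

no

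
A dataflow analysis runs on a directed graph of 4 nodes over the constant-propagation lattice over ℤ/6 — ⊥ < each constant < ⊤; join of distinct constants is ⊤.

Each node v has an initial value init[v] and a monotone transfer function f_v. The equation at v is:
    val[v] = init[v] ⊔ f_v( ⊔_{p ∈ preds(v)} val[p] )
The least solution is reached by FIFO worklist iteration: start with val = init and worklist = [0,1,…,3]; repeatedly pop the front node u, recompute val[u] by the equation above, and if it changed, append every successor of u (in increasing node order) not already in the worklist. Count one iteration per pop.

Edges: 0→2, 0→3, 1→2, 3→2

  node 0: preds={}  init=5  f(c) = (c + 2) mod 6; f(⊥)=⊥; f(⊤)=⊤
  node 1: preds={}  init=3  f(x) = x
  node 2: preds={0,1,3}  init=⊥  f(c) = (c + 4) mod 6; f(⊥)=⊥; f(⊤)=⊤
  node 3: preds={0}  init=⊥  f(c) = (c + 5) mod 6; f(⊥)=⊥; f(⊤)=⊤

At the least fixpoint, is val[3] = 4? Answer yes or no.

Iteration log — 5 steps:
  step 1. node 0  ⊔preds=⊥  new=5  stable
  step 2. node 1  ⊔preds=⊥  new=3  stable
  step 3. node 2  ⊔preds=⊤  new=⊤  old=⊥  +wl: 
  step 4. node 3  ⊔preds=5  new=4  old=⊥  +wl: 2
  step 5. node 2  ⊔preds=⊤  new=⊤  stable

Least fixpoint reached:
  node 0: 5
  node 1: 3
  node 2: ⊤
  node 3: 4

yes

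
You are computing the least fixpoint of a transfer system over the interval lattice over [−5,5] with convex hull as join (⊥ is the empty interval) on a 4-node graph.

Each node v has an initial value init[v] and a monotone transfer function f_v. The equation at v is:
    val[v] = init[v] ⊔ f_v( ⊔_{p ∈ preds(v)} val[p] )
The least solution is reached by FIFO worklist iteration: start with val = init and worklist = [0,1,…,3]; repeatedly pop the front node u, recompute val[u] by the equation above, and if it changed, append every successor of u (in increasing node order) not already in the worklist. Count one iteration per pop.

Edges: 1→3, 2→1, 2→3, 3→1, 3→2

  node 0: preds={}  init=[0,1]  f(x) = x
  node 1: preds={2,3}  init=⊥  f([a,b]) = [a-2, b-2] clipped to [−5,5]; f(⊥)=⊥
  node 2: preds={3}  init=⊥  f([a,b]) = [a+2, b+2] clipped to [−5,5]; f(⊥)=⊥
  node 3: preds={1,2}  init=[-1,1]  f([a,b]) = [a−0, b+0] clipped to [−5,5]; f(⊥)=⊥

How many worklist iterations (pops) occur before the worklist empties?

11

Iteration log — 11 steps:
  step 1. node 0  ⊔preds=⊥  new=[0,1]  stable
  step 2. node 1  ⊔preds=[-1,1]  new=[-3,-1]  old=⊥  +wl: 
  step 3. node 2  ⊔preds=[-1,1]  new=[1,3]  old=⊥  +wl: 1
  step 4. node 3  ⊔preds=[-3,3]  new=[-3,3]  old=[-1,1]  +wl: 2
  step 5. node 1  ⊔preds=[-3,3]  new=[-5,1]  old=[-3,-1]  +wl: 3
  step 6. node 2  ⊔preds=[-3,3]  new=[-1,5]  old=[1,3]  +wl: 1
  step 7. node 3  ⊔preds=[-5,5]  new=[-5,5]  old=[-3,3]  +wl: 2
  step 8. node 1  ⊔preds=[-5,5]  new=[-5,3]  old=[-5,1]  +wl: 3
  step 9. node 2  ⊔preds=[-5,5]  new=[-3,5]  old=[-1,5]  +wl: 1
  step 10. node 3  ⊔preds=[-5,5]  new=[-5,5]  stable
  step 11. node 1  ⊔preds=[-5,5]  new=[-5,3]  stable

Least fixpoint reached:
  node 0: [0,1]
  node 1: [-5,3]
  node 2: [-3,5]
  node 3: [-5,5]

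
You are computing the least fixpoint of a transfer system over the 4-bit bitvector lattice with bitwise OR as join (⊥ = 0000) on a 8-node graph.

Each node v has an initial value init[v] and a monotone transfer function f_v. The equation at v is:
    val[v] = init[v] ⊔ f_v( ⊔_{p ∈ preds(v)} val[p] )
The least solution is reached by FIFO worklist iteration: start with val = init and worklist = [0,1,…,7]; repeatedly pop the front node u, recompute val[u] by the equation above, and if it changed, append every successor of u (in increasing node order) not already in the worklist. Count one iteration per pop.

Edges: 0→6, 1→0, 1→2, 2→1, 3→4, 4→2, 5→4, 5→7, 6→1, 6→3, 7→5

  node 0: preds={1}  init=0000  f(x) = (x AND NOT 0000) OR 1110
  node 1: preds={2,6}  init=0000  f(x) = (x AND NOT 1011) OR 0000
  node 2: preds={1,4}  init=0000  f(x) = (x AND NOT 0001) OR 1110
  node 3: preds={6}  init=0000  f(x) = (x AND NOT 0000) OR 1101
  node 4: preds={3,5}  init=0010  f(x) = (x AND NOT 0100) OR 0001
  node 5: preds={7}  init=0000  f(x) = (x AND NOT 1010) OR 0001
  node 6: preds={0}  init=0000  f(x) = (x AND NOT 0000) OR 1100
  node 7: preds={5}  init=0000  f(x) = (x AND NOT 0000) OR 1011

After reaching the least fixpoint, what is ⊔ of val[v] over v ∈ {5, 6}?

Trace (15 dequeues):
  [1] u=0 | in 0000 | out 1110 | prev 0000 | push {}
  [2] u=1 | in 0000 | out 0000 | ==
  [3] u=2 | in 0010 | out 1110 | prev 0000 | push {1}
  [4] u=3 | in 0000 | out 1101 | prev 0000 | push {}
  [5] u=4 | in 1101 | out 1011 | prev 0010 | push {2}
  [6] u=5 | in 0000 | out 0001 | prev 0000 | push {4}
  [7] u=6 | in 1110 | out 1110 | prev 0000 | push {3}
  [8] u=7 | in 0001 | out 1011 | prev 0000 | push {5}
  [9] u=1 | in 1110 | out 0100 | prev 0000 | push {0}
  [10] u=2 | in 1111 | out 1110 | ==
  [11] u=4 | in 1101 | out 1011 | ==
  [12] u=3 | in 1110 | out 1111 | prev 1101 | push {4}
  [13] u=5 | in 1011 | out 0001 | ==
  [14] u=0 | in 0100 | out 1110 | ==
  [15] u=4 | in 1111 | out 1011 | ==

Converged values:
  [0] 1110
  [1] 0100
  [2] 1110
  [3] 1111
  [4] 1011
  [5] 0001
  [6] 1110
  [7] 1011

1111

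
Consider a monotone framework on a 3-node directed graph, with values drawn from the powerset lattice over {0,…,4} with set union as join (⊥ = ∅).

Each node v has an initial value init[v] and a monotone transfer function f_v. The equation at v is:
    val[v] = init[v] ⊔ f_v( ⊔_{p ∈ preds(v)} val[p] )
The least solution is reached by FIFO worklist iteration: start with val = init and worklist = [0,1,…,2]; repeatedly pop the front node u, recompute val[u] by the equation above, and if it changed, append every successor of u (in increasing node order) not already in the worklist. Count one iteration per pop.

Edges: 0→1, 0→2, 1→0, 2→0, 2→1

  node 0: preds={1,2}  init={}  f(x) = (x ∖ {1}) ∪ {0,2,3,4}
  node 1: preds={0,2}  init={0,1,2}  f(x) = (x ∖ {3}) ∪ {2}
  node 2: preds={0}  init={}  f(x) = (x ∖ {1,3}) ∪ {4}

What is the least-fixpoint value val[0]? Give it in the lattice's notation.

{0,2,3,4}

Iteration log — 5 steps:
  step 1. node 0  ⊔preds={0,1,2}  new={0,2,3,4}  old={}  +wl: 
  step 2. node 1  ⊔preds={0,2,3,4}  new={0,1,2,4}  old={0,1,2}  +wl: 0
  step 3. node 2  ⊔preds={0,2,3,4}  new={0,2,4}  old={}  +wl: 1
  step 4. node 0  ⊔preds={0,1,2,4}  new={0,2,3,4}  stable
  step 5. node 1  ⊔preds={0,2,3,4}  new={0,1,2,4}  stable

Least fixpoint reached:
  node 0: {0,2,3,4}
  node 1: {0,1,2,4}
  node 2: {0,2,4}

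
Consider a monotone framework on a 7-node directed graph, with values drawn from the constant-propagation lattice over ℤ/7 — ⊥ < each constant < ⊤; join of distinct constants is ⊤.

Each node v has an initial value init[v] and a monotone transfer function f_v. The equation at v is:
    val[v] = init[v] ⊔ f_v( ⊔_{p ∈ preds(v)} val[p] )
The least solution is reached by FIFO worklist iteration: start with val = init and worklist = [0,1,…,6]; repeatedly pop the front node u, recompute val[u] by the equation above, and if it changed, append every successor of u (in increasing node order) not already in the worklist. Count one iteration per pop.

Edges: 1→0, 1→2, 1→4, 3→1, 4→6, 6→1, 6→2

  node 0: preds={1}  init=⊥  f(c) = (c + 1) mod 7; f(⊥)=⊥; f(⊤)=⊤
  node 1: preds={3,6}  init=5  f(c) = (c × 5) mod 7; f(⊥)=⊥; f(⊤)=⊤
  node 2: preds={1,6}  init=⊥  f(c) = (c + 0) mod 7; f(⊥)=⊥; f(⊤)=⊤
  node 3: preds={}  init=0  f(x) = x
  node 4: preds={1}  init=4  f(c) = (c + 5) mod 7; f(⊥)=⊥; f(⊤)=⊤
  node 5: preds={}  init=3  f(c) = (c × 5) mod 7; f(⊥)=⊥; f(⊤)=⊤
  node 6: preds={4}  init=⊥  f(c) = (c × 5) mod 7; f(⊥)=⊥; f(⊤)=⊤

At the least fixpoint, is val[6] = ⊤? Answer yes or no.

Worklist (10 pops):
  #1 pop 0: in=5 → 6 (was ⊥); enqueue []
  #2 pop 1: in=0 → ⊤ (was 5); enqueue [0]
  #3 pop 2: in=⊤ → ⊤ (was ⊥); enqueue []
  #4 pop 3: in=⊥ → 0 (no change)
  #5 pop 4: in=⊤ → ⊤ (was 4); enqueue []
  #6 pop 5: in=⊥ → 3 (no change)
  #7 pop 6: in=⊤ → ⊤ (was ⊥); enqueue [1,2]
  #8 pop 0: in=⊤ → ⊤ (was 6); enqueue []
  #9 pop 1: in=⊤ → ⊤ (no change)
  #10 pop 2: in=⊤ → ⊤ (no change)

Fixpoint:
  val[0] = ⊤
  val[1] = ⊤
  val[2] = ⊤
  val[3] = 0
  val[4] = ⊤
  val[5] = 3
  val[6] = ⊤

yes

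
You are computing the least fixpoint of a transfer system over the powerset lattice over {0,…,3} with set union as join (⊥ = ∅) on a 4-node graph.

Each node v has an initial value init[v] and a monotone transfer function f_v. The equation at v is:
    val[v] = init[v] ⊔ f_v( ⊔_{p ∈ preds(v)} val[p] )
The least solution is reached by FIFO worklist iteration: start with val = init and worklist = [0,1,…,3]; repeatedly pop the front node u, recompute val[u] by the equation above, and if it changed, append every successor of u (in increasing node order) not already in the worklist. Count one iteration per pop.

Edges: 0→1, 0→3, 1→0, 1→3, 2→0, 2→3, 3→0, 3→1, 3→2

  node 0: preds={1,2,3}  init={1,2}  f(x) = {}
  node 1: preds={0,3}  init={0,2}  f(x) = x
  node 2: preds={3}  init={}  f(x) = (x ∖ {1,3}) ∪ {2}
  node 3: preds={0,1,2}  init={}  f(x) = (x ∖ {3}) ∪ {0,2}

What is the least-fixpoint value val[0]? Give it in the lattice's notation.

{1,2}

Iteration log — 9 steps:
  step 1. node 0  ⊔preds={0,2}  new={1,2}  stable
  step 2. node 1  ⊔preds={1,2}  new={0,1,2}  old={0,2}  +wl: 0
  step 3. node 2  ⊔preds={}  new={2}  old={}  +wl: 
  step 4. node 3  ⊔preds={0,1,2}  new={0,1,2}  old={}  +wl: 1,2
  step 5. node 0  ⊔preds={0,1,2}  new={1,2}  stable
  step 6. node 1  ⊔preds={0,1,2}  new={0,1,2}  stable
  step 7. node 2  ⊔preds={0,1,2}  new={0,2}  old={2}  +wl: 0,3
  step 8. node 0  ⊔preds={0,1,2}  new={1,2}  stable
  step 9. node 3  ⊔preds={0,1,2}  new={0,1,2}  stable

Least fixpoint reached:
  node 0: {1,2}
  node 1: {0,1,2}
  node 2: {0,2}
  node 3: {0,1,2}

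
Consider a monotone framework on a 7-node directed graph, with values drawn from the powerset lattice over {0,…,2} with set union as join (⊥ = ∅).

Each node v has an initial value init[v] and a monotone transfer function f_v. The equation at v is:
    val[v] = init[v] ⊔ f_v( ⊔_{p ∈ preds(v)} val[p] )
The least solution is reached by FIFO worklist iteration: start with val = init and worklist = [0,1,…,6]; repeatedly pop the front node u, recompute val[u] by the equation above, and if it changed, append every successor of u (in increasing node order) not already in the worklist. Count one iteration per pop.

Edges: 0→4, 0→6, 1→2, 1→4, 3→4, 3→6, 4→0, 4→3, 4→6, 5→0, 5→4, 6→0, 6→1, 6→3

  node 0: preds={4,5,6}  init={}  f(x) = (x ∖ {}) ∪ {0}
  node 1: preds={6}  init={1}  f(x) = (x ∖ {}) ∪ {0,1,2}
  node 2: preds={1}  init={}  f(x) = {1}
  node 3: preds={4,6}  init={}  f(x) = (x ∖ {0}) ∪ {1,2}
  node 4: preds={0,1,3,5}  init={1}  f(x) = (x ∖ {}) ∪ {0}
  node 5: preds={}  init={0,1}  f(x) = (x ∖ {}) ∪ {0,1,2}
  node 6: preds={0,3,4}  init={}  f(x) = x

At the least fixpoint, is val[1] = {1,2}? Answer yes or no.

no

Trace (12 dequeues):
  [1] u=0 | in {0,1} | out {0,1} | prev {} | push {}
  [2] u=1 | in {} | out {0,1,2} | prev {1} | push {}
  [3] u=2 | in {0,1,2} | out {1} | prev {} | push {}
  [4] u=3 | in {1} | out {1,2} | prev {} | push {}
  [5] u=4 | in {0,1,2} | out {0,1,2} | prev {1} | push {0,3}
  [6] u=5 | in {} | out {0,1,2} | prev {0,1} | push {4}
  [7] u=6 | in {0,1,2} | out {0,1,2} | prev {} | push {1}
  [8] u=0 | in {0,1,2} | out {0,1,2} | prev {0,1} | push {6}
  [9] u=3 | in {0,1,2} | out {1,2} | ==
  [10] u=4 | in {0,1,2} | out {0,1,2} | ==
  [11] u=1 | in {0,1,2} | out {0,1,2} | ==
  [12] u=6 | in {0,1,2} | out {0,1,2} | ==

Converged values:
  [0] {0,1,2}
  [1] {0,1,2}
  [2] {1}
  [3] {1,2}
  [4] {0,1,2}
  [5] {0,1,2}
  [6] {0,1,2}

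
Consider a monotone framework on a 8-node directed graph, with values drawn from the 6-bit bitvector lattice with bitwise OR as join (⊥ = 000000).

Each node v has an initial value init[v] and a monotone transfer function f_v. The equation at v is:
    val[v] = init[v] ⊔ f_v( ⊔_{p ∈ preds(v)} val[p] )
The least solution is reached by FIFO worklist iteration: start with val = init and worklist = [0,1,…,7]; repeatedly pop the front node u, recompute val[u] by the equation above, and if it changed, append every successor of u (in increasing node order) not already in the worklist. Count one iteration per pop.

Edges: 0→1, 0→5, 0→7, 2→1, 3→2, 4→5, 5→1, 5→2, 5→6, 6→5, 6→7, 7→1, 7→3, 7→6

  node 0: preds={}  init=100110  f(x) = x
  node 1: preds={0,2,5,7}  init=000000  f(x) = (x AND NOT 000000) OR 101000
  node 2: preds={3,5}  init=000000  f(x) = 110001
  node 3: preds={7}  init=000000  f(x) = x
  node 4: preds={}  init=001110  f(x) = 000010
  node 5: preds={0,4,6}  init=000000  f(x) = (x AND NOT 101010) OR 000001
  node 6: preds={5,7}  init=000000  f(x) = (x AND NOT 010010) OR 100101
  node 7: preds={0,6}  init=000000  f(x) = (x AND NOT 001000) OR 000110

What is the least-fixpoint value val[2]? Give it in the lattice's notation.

110001

Iteration log — 14 steps:
  step 1. node 0  ⊔preds=000000  new=100110  stable
  step 2. node 1  ⊔preds=100110  new=101110  old=000000  +wl: 
  step 3. node 2  ⊔preds=000000  new=110001  old=000000  +wl: 1
  step 4. node 3  ⊔preds=000000  new=000000  stable
  step 5. node 4  ⊔preds=000000  new=001110  stable
  step 6. node 5  ⊔preds=101110  new=000101  old=000000  +wl: 2
  step 7. node 6  ⊔preds=000101  new=100101  old=000000  +wl: 5
  step 8. node 7  ⊔preds=100111  new=100111  old=000000  +wl: 3,6
  step 9. node 1  ⊔preds=110111  new=111111  old=101110  +wl: 
  step 10. node 2  ⊔preds=000101  new=110001  stable
  step 11. node 5  ⊔preds=101111  new=000101  stable
  step 12. node 3  ⊔preds=100111  new=100111  old=000000  +wl: 2
  step 13. node 6  ⊔preds=100111  new=100101  stable
  step 14. node 2  ⊔preds=100111  new=110001  stable

Least fixpoint reached:
  node 0: 100110
  node 1: 111111
  node 2: 110001
  node 3: 100111
  node 4: 001110
  node 5: 000101
  node 6: 100101
  node 7: 100111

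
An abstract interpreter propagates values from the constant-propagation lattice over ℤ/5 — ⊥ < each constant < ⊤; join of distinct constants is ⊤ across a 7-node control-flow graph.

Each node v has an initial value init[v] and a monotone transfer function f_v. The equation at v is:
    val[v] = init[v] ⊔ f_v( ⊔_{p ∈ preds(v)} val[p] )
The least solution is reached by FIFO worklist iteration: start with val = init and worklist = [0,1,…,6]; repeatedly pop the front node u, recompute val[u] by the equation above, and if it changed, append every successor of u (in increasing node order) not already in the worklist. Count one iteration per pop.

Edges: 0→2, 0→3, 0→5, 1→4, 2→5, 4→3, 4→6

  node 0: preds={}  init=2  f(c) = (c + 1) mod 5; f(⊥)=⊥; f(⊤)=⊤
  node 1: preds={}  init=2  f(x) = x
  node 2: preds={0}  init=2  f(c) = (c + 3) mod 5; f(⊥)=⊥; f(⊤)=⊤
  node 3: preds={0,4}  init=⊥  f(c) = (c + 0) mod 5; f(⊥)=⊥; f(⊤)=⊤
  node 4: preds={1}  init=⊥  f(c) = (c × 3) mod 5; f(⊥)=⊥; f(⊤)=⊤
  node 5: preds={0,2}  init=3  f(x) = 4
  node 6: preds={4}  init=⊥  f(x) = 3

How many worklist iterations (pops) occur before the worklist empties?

Worklist (8 pops):
  #1 pop 0: in=⊥ → 2 (no change)
  #2 pop 1: in=⊥ → 2 (no change)
  #3 pop 2: in=2 → ⊤ (was 2); enqueue []
  #4 pop 3: in=2 → 2 (was ⊥); enqueue []
  #5 pop 4: in=2 → 1 (was ⊥); enqueue [3]
  #6 pop 5: in=⊤ → ⊤ (was 3); enqueue []
  #7 pop 6: in=1 → 3 (was ⊥); enqueue []
  #8 pop 3: in=⊤ → ⊤ (was 2); enqueue []

Fixpoint:
  val[0] = 2
  val[1] = 2
  val[2] = ⊤
  val[3] = ⊤
  val[4] = 1
  val[5] = ⊤
  val[6] = 3

8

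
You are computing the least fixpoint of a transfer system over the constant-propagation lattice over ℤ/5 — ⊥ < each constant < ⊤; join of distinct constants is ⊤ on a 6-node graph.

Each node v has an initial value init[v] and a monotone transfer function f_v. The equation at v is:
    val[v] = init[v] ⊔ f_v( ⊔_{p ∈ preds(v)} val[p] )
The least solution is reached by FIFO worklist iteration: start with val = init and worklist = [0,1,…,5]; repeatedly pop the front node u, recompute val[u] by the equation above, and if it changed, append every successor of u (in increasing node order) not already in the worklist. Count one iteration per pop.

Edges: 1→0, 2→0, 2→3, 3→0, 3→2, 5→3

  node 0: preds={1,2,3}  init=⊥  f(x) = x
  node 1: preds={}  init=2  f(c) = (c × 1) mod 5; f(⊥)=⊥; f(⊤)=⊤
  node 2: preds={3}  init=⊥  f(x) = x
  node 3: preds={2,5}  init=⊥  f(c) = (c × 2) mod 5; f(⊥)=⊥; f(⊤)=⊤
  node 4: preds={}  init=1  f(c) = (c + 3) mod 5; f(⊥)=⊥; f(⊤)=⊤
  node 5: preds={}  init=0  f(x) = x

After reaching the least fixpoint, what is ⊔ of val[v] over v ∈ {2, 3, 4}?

⊤

Iteration log — 10 steps:
  step 1. node 0  ⊔preds=2  new=2  old=⊥  +wl: 
  step 2. node 1  ⊔preds=⊥  new=2  stable
  step 3. node 2  ⊔preds=⊥  new=⊥  stable
  step 4. node 3  ⊔preds=0  new=0  old=⊥  +wl: 0,2
  step 5. node 4  ⊔preds=⊥  new=1  stable
  step 6. node 5  ⊔preds=⊥  new=0  stable
  step 7. node 0  ⊔preds=⊤  new=⊤  old=2  +wl: 
  step 8. node 2  ⊔preds=0  new=0  old=⊥  +wl: 0,3
  step 9. node 0  ⊔preds=⊤  new=⊤  stable
  step 10. node 3  ⊔preds=0  new=0  stable

Least fixpoint reached:
  node 0: ⊤
  node 1: 2
  node 2: 0
  node 3: 0
  node 4: 1
  node 5: 0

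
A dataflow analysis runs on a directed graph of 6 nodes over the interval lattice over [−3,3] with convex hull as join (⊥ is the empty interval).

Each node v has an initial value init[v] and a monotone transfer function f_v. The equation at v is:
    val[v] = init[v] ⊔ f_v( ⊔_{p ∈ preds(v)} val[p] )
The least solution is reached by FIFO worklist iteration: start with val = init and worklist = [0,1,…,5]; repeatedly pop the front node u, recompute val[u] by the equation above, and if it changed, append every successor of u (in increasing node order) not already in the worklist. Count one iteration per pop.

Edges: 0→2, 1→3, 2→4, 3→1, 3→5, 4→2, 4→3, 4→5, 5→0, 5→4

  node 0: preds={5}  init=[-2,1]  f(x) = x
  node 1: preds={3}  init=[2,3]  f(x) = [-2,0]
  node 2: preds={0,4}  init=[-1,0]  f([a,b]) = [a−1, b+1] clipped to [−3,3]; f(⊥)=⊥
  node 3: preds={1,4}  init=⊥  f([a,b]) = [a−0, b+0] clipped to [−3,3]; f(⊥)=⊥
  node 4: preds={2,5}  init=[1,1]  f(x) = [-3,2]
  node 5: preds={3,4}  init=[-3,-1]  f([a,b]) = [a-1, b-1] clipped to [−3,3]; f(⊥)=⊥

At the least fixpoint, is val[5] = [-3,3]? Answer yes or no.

no

Worklist (14 pops):
  #1 pop 0: in=[-3,-1] → [-3,1] (was [-2,1]); enqueue []
  #2 pop 1: in=⊥ → [-2,3] (was [2,3]); enqueue []
  #3 pop 2: in=[-3,1] → [-3,2] (was [-1,0]); enqueue []
  #4 pop 3: in=[-2,3] → [-2,3] (was ⊥); enqueue [1]
  #5 pop 4: in=[-3,2] → [-3,2] (was [1,1]); enqueue [2,3]
  #6 pop 5: in=[-3,3] → [-3,2] (was [-3,-1]); enqueue [0,4]
  #7 pop 1: in=[-2,3] → [-2,3] (no change)
  #8 pop 2: in=[-3,2] → [-3,3] (was [-3,2]); enqueue []
  #9 pop 3: in=[-3,3] → [-3,3] (was [-2,3]); enqueue [1,5]
  #10 pop 0: in=[-3,2] → [-3,2] (was [-3,1]); enqueue [2]
  #11 pop 4: in=[-3,3] → [-3,2] (no change)
  #12 pop 1: in=[-3,3] → [-2,3] (no change)
  #13 pop 5: in=[-3,3] → [-3,2] (no change)
  #14 pop 2: in=[-3,2] → [-3,3] (no change)

Fixpoint:
  val[0] = [-3,2]
  val[1] = [-2,3]
  val[2] = [-3,3]
  val[3] = [-3,3]
  val[4] = [-3,2]
  val[5] = [-3,2]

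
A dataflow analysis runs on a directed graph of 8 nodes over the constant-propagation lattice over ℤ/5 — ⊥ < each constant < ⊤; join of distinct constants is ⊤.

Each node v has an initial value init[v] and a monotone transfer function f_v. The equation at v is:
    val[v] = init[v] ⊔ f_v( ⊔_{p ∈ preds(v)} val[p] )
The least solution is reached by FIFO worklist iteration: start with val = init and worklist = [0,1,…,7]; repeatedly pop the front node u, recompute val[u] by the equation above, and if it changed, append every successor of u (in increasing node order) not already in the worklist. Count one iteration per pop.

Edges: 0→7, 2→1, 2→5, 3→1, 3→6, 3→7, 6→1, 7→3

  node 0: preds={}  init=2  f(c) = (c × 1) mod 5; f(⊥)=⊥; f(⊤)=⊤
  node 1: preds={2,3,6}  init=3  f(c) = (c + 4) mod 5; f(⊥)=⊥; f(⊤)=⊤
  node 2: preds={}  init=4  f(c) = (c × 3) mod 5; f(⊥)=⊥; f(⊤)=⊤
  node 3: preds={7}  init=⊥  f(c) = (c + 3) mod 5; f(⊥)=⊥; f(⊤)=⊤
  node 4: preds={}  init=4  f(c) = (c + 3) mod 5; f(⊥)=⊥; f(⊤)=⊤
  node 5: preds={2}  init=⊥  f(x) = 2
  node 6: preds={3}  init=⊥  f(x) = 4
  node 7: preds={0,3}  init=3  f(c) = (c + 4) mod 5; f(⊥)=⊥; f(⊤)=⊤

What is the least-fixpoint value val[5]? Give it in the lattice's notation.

2

Worklist (13 pops):
  #1 pop 0: in=⊥ → 2 (no change)
  #2 pop 1: in=4 → 3 (no change)
  #3 pop 2: in=⊥ → 4 (no change)
  #4 pop 3: in=3 → 1 (was ⊥); enqueue [1]
  #5 pop 4: in=⊥ → 4 (no change)
  #6 pop 5: in=4 → 2 (was ⊥); enqueue []
  #7 pop 6: in=1 → 4 (was ⊥); enqueue []
  #8 pop 7: in=⊤ → ⊤ (was 3); enqueue [3]
  #9 pop 1: in=⊤ → ⊤ (was 3); enqueue []
  #10 pop 3: in=⊤ → ⊤ (was 1); enqueue [1,6,7]
  #11 pop 1: in=⊤ → ⊤ (no change)
  #12 pop 6: in=⊤ → 4 (no change)
  #13 pop 7: in=⊤ → ⊤ (no change)

Fixpoint:
  val[0] = 2
  val[1] = ⊤
  val[2] = 4
  val[3] = ⊤
  val[4] = 4
  val[5] = 2
  val[6] = 4
  val[7] = ⊤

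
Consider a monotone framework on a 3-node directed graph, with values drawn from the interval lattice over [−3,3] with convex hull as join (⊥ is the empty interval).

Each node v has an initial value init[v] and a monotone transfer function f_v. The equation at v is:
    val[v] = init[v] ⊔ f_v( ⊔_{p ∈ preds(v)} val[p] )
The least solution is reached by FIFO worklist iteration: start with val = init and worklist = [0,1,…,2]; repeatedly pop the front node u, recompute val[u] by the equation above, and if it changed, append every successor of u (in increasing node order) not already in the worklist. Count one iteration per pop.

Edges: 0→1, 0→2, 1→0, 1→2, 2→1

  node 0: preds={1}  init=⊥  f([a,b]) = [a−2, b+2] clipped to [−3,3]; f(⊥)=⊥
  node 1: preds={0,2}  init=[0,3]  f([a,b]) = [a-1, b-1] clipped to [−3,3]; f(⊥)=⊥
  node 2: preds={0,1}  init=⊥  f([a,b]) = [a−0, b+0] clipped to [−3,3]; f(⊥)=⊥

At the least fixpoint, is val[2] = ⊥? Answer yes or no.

Iteration log — 6 steps:
  step 1. node 0  ⊔preds=[0,3]  new=[-2,3]  old=⊥  +wl: 
  step 2. node 1  ⊔preds=[-2,3]  new=[-3,3]  old=[0,3]  +wl: 0
  step 3. node 2  ⊔preds=[-3,3]  new=[-3,3]  old=⊥  +wl: 1
  step 4. node 0  ⊔preds=[-3,3]  new=[-3,3]  old=[-2,3]  +wl: 2
  step 5. node 1  ⊔preds=[-3,3]  new=[-3,3]  stable
  step 6. node 2  ⊔preds=[-3,3]  new=[-3,3]  stable

Least fixpoint reached:
  node 0: [-3,3]
  node 1: [-3,3]
  node 2: [-3,3]

no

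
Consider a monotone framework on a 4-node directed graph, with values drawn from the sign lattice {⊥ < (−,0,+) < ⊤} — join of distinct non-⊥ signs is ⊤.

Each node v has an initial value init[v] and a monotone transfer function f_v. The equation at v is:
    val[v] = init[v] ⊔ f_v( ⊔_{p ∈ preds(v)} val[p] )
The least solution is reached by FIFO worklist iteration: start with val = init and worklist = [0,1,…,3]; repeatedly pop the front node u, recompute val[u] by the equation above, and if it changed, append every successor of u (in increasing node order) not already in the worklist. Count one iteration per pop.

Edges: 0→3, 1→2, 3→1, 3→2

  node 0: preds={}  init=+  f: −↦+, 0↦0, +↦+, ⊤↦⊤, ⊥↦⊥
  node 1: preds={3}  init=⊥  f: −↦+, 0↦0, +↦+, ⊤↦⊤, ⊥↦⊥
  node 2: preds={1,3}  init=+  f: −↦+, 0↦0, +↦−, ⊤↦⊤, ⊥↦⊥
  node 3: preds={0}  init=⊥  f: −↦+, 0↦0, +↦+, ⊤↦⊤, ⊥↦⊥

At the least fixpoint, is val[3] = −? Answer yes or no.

Iteration log — 6 steps:
  step 1. node 0  ⊔preds=⊥  new=+  stable
  step 2. node 1  ⊔preds=⊥  new=⊥  stable
  step 3. node 2  ⊔preds=⊥  new=+  stable
  step 4. node 3  ⊔preds=+  new=+  old=⊥  +wl: 1,2
  step 5. node 1  ⊔preds=+  new=+  old=⊥  +wl: 
  step 6. node 2  ⊔preds=+  new=⊤  old=+  +wl: 

Least fixpoint reached:
  node 0: +
  node 1: +
  node 2: ⊤
  node 3: +

no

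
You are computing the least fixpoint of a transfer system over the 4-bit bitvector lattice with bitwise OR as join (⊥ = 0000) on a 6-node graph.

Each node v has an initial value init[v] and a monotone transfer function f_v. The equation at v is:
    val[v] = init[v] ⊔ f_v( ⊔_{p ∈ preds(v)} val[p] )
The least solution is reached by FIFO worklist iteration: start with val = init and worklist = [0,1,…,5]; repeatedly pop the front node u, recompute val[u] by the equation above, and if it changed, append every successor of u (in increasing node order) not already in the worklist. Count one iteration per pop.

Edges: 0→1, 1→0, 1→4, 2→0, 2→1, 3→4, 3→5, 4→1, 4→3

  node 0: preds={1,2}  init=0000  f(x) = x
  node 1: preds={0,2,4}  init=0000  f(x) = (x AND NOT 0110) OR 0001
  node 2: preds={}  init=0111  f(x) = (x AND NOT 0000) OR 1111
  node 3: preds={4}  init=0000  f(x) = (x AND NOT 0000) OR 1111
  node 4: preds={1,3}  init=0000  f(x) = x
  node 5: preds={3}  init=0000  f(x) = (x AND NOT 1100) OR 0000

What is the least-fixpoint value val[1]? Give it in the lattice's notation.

1001

Iteration log — 11 steps:
  step 1. node 0  ⊔preds=0111  new=0111  old=0000  +wl: 
  step 2. node 1  ⊔preds=0111  new=0001  old=0000  +wl: 0
  step 3. node 2  ⊔preds=0000  new=1111  old=0111  +wl: 1
  step 4. node 3  ⊔preds=0000  new=1111  old=0000  +wl: 
  step 5. node 4  ⊔preds=1111  new=1111  old=0000  +wl: 3
  step 6. node 5  ⊔preds=1111  new=0011  old=0000  +wl: 
  step 7. node 0  ⊔preds=1111  new=1111  old=0111  +wl: 
  step 8. node 1  ⊔preds=1111  new=1001  old=0001  +wl: 0,4
  step 9. node 3  ⊔preds=1111  new=1111  stable
  step 10. node 0  ⊔preds=1111  new=1111  stable
  step 11. node 4  ⊔preds=1111  new=1111  stable

Least fixpoint reached:
  node 0: 1111
  node 1: 1001
  node 2: 1111
  node 3: 1111
  node 4: 1111
  node 5: 0011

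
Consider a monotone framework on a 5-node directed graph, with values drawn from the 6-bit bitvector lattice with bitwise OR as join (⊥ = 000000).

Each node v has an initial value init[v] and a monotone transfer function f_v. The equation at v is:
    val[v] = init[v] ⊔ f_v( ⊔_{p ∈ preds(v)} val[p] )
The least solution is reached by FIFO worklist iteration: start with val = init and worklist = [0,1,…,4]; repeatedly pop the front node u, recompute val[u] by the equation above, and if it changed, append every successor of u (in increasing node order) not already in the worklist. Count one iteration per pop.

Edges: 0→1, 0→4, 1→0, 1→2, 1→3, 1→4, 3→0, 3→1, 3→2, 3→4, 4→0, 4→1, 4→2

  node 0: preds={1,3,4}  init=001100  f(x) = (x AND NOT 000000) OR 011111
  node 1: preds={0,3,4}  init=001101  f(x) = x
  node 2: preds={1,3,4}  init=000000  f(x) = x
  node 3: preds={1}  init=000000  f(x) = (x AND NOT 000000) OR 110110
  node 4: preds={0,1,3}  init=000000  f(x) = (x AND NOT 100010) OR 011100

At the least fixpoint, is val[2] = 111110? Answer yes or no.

Iteration log — 11 steps:
  step 1. node 0  ⊔preds=001101  new=011111  old=001100  +wl: 
  step 2. node 1  ⊔preds=011111  new=011111  old=001101  +wl: 0
  step 3. node 2  ⊔preds=011111  new=011111  old=000000  +wl: 
  step 4. node 3  ⊔preds=011111  new=111111  old=000000  +wl: 1,2
  step 5. node 4  ⊔preds=111111  new=011101  old=000000  +wl: 
  step 6. node 0  ⊔preds=111111  new=111111  old=011111  +wl: 4
  step 7. node 1  ⊔preds=111111  new=111111  old=011111  +wl: 0,3
  step 8. node 2  ⊔preds=111111  new=111111  old=011111  +wl: 
  step 9. node 4  ⊔preds=111111  new=011101  stable
  step 10. node 0  ⊔preds=111111  new=111111  stable
  step 11. node 3  ⊔preds=111111  new=111111  stable

Least fixpoint reached:
  node 0: 111111
  node 1: 111111
  node 2: 111111
  node 3: 111111
  node 4: 011101

no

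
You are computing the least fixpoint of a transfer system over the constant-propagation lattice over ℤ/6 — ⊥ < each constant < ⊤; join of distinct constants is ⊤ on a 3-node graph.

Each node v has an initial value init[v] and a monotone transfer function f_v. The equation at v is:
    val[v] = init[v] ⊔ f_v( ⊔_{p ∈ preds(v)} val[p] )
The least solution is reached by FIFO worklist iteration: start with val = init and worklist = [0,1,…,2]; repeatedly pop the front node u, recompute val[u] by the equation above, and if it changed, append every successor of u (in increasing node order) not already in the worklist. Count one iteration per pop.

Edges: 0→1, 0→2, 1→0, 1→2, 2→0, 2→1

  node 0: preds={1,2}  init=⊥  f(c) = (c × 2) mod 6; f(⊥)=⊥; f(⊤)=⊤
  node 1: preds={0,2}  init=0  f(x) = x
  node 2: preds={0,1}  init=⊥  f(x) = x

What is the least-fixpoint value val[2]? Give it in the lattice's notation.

Iteration log — 5 steps:
  step 1. node 0  ⊔preds=0  new=0  old=⊥  +wl: 
  step 2. node 1  ⊔preds=0  new=0  stable
  step 3. node 2  ⊔preds=0  new=0  old=⊥  +wl: 0,1
  step 4. node 0  ⊔preds=0  new=0  stable
  step 5. node 1  ⊔preds=0  new=0  stable

Least fixpoint reached:
  node 0: 0
  node 1: 0
  node 2: 0

0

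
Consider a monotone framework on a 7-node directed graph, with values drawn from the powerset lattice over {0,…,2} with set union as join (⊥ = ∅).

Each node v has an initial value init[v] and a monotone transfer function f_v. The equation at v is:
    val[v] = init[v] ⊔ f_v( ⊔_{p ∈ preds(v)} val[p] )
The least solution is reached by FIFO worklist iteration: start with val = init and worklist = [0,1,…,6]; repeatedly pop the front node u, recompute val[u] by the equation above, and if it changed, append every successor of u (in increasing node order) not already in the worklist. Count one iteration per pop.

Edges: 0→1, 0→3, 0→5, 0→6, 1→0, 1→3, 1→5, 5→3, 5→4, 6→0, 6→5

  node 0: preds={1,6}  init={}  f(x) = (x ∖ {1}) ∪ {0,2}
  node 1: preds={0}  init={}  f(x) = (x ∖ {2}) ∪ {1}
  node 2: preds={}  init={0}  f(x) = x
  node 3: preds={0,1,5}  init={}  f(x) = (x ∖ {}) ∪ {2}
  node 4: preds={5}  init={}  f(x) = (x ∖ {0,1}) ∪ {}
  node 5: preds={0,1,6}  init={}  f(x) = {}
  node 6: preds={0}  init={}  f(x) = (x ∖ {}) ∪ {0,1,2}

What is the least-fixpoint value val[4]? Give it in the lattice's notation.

{}

Iteration log — 9 steps:
  step 1. node 0  ⊔preds={}  new={0,2}  old={}  +wl: 
  step 2. node 1  ⊔preds={0,2}  new={0,1}  old={}  +wl: 0
  step 3. node 2  ⊔preds={}  new={0}  stable
  step 4. node 3  ⊔preds={0,1,2}  new={0,1,2}  old={}  +wl: 
  step 5. node 4  ⊔preds={}  new={}  stable
  step 6. node 5  ⊔preds={0,1,2}  new={}  stable
  step 7. node 6  ⊔preds={0,2}  new={0,1,2}  old={}  +wl: 5
  step 8. node 0  ⊔preds={0,1,2}  new={0,2}  stable
  step 9. node 5  ⊔preds={0,1,2}  new={}  stable

Least fixpoint reached:
  node 0: {0,2}
  node 1: {0,1}
  node 2: {0}
  node 3: {0,1,2}
  node 4: {}
  node 5: {}
  node 6: {0,1,2}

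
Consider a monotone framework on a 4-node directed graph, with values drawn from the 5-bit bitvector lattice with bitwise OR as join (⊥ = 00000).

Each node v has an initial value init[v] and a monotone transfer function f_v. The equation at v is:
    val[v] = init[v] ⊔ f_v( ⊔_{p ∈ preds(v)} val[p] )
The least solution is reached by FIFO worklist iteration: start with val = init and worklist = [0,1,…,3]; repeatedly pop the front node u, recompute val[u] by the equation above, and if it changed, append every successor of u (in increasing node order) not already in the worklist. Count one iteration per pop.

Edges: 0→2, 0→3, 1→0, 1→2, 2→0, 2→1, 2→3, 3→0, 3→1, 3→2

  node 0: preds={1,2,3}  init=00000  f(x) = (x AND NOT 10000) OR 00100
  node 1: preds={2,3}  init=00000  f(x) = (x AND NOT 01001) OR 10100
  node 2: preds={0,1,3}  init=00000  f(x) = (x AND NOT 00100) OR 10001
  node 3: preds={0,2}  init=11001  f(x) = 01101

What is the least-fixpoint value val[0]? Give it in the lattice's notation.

Trace (7 dequeues):
  [1] u=0 | in 11001 | out 01101 | prev 00000 | push {}
  [2] u=1 | in 11001 | out 10100 | prev 00000 | push {0}
  [3] u=2 | in 11101 | out 11001 | prev 00000 | push {1}
  [4] u=3 | in 11101 | out 11101 | prev 11001 | push {2}
  [5] u=0 | in 11101 | out 01101 | ==
  [6] u=1 | in 11101 | out 10100 | ==
  [7] u=2 | in 11101 | out 11001 | ==

Converged values:
  [0] 01101
  [1] 10100
  [2] 11001
  [3] 11101

01101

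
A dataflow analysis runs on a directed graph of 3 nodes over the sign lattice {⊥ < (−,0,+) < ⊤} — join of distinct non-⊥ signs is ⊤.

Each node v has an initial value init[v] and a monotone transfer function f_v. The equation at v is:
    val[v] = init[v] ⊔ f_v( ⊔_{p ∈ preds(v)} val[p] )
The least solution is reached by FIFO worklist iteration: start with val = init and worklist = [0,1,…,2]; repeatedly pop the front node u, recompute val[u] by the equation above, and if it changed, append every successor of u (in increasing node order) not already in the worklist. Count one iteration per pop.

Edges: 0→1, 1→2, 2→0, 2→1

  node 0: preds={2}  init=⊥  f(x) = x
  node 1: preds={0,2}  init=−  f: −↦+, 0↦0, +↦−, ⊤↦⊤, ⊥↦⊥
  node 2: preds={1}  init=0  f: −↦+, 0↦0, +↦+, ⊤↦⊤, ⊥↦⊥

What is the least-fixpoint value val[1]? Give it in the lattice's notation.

⊤

Worklist (5 pops):
  #1 pop 0: in=0 → 0 (was ⊥); enqueue []
  #2 pop 1: in=0 → ⊤ (was −); enqueue []
  #3 pop 2: in=⊤ → ⊤ (was 0); enqueue [0,1]
  #4 pop 0: in=⊤ → ⊤ (was 0); enqueue []
  #5 pop 1: in=⊤ → ⊤ (no change)

Fixpoint:
  val[0] = ⊤
  val[1] = ⊤
  val[2] = ⊤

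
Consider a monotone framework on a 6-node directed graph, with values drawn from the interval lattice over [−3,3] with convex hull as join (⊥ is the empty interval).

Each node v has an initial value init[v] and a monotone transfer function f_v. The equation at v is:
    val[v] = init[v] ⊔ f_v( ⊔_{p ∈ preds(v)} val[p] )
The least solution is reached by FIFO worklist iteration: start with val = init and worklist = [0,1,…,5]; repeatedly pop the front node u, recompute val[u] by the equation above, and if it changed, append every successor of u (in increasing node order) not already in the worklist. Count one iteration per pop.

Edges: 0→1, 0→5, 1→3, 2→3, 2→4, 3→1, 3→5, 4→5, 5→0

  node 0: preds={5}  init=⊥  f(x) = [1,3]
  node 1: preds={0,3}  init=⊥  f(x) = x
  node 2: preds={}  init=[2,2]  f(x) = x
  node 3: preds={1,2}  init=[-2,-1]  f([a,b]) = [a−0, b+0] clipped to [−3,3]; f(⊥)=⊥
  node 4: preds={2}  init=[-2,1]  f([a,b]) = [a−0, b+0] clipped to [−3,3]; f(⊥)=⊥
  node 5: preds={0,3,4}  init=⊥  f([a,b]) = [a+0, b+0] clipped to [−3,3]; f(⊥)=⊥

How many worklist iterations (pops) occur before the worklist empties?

8

Iteration log — 8 steps:
  step 1. node 0  ⊔preds=⊥  new=[1,3]  old=⊥  +wl: 
  step 2. node 1  ⊔preds=[-2,3]  new=[-2,3]  old=⊥  +wl: 
  step 3. node 2  ⊔preds=⊥  new=[2,2]  stable
  step 4. node 3  ⊔preds=[-2,3]  new=[-2,3]  old=[-2,-1]  +wl: 1
  step 5. node 4  ⊔preds=[2,2]  new=[-2,2]  old=[-2,1]  +wl: 
  step 6. node 5  ⊔preds=[-2,3]  new=[-2,3]  old=⊥  +wl: 0
  step 7. node 1  ⊔preds=[-2,3]  new=[-2,3]  stable
  step 8. node 0  ⊔preds=[-2,3]  new=[1,3]  stable

Least fixpoint reached:
  node 0: [1,3]
  node 1: [-2,3]
  node 2: [2,2]
  node 3: [-2,3]
  node 4: [-2,2]
  node 5: [-2,3]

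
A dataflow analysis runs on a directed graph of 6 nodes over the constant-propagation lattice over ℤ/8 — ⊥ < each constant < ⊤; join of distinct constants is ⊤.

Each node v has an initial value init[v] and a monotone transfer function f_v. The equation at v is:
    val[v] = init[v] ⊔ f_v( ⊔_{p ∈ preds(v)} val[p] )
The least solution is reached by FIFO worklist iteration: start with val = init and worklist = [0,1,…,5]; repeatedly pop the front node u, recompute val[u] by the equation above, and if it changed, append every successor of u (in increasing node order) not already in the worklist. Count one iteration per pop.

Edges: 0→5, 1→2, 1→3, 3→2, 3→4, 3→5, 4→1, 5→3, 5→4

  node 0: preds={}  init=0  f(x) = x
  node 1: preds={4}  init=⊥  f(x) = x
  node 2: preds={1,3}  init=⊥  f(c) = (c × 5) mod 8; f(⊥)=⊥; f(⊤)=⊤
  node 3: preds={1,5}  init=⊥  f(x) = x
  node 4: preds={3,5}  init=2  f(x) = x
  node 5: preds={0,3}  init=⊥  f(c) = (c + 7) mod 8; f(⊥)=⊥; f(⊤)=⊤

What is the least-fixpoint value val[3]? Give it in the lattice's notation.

⊤

Iteration log — 14 steps:
  step 1. node 0  ⊔preds=⊥  new=0  stable
  step 2. node 1  ⊔preds=2  new=2  old=⊥  +wl: 
  step 3. node 2  ⊔preds=2  new=2  old=⊥  +wl: 
  step 4. node 3  ⊔preds=2  new=2  old=⊥  +wl: 2
  step 5. node 4  ⊔preds=2  new=2  stable
  step 6. node 5  ⊔preds=⊤  new=⊤  old=⊥  +wl: 3,4
  step 7. node 2  ⊔preds=2  new=2  stable
  step 8. node 3  ⊔preds=⊤  new=⊤  old=2  +wl: 2,5
  step 9. node 4  ⊔preds=⊤  new=⊤  old=2  +wl: 1
  step 10. node 2  ⊔preds=⊤  new=⊤  old=2  +wl: 
  step 11. node 5  ⊔preds=⊤  new=⊤  stable
  step 12. node 1  ⊔preds=⊤  new=⊤  old=2  +wl: 2,3
  step 13. node 2  ⊔preds=⊤  new=⊤  stable
  step 14. node 3  ⊔preds=⊤  new=⊤  stable

Least fixpoint reached:
  node 0: 0
  node 1: ⊤
  node 2: ⊤
  node 3: ⊤
  node 4: ⊤
  node 5: ⊤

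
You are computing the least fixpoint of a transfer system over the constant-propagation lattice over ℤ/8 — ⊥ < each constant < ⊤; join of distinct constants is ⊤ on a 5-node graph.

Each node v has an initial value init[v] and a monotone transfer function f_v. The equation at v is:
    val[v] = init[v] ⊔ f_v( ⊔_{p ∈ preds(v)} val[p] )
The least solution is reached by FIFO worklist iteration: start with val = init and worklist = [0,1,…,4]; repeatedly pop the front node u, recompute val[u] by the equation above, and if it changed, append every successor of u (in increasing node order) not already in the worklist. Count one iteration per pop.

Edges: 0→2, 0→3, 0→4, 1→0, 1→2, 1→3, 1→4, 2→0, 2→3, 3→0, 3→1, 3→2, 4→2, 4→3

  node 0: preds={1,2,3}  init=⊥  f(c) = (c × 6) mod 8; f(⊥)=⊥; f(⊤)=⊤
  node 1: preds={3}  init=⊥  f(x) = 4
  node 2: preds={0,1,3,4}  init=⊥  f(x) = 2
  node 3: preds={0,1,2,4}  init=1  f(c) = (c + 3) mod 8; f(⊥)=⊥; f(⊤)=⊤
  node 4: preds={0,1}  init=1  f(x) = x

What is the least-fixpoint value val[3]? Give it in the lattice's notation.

⊤

Iteration log — 10 steps:
  step 1. node 0  ⊔preds=1  new=6  old=⊥  +wl: 
  step 2. node 1  ⊔preds=1  new=4  old=⊥  +wl: 0
  step 3. node 2  ⊔preds=⊤  new=2  old=⊥  +wl: 
  step 4. node 3  ⊔preds=⊤  new=⊤  old=1  +wl: 1,2
  step 5. node 4  ⊔preds=⊤  new=⊤  old=1  +wl: 3
  step 6. node 0  ⊔preds=⊤  new=⊤  old=6  +wl: 4
  step 7. node 1  ⊔preds=⊤  new=4  stable
  step 8. node 2  ⊔preds=⊤  new=2  stable
  step 9. node 3  ⊔preds=⊤  new=⊤  stable
  step 10. node 4  ⊔preds=⊤  new=⊤  stable

Least fixpoint reached:
  node 0: ⊤
  node 1: 4
  node 2: 2
  node 3: ⊤
  node 4: ⊤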